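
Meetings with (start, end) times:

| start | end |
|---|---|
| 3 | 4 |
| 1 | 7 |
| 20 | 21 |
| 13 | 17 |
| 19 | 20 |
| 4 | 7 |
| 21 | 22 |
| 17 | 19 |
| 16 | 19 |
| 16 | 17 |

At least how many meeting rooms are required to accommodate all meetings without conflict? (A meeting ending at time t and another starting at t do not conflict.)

Count concurrent intervals with a sweep; the peak is the room count.
starts: [1, 3, 4, 13, 16, 16, 17, 19, 20, 21]
ends:   [4, 7, 7, 17, 17, 19, 19, 20, 21, 22]
s1→1 s3→2 e4→1 s4→2 e7→1 e7→0 s13→1 s16→2 s16→3  — peak 3.

3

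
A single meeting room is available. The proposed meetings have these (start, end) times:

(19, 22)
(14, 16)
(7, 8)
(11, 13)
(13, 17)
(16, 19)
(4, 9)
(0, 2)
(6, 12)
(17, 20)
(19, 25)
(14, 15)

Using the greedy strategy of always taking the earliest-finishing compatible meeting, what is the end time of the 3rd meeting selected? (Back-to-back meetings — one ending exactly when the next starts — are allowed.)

13

Order by finish time; keep every interval that doesn't clash with the previous kept one.
Sorted by end: (0,2)  (7,8)  (4,9)  (6,12)  (11,13)  (14,15)  (14,16)  (13,17)  (16,19)  (17,20)  (19,22)  (19,25)
take (0,2); take (7,8); skip (4,9); take (11,13); take (14,15); take (16,19); take (19,22); skip (19,25).
Selected: (0,2) (7,8) (11,13) (14,15) (16,19) (19,22)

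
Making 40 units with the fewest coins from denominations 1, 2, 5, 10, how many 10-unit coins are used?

4

Use the largest denomination that fits, subtract, and repeat.
40 = 4×10
Count of 10: 4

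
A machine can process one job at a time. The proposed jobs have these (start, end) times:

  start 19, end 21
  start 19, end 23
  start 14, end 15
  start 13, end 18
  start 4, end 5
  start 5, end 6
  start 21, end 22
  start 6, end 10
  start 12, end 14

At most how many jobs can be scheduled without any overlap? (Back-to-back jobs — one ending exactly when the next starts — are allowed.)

7

Sort by end time and greedily take each interval whose start is ≥ the last chosen end.
By end time: (4,5), (5,6), (6,10), (12,14), (14,15), (13,18), (19,21), (21,22), (19,23).
Pick (4,5); next start ≥ 5 → (5,6); next start ≥ 6 → (6,10); next start ≥ 10 → (12,14); next start ≥ 14 → (14,15); next start ≥ 15 → (19,21); next start ≥ 21 → (21,22).
Selected 7 jobs.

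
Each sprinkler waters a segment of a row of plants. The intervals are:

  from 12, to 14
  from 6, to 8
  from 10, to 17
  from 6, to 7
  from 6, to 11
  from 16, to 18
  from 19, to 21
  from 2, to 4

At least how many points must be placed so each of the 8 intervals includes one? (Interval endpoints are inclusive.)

Sort by right endpoint; whenever an interval is uncovered, place a point at its right end.
By right end: [2,4]  [6,7]  [6,8]  [6,11]  [12,14]  [10,17]  [16,18]  [19,21]
[2,4] uncovered → point at 4; [6,7] uncovered → point at 7; [12,14] uncovered → point at 14; [16,18] uncovered → point at 18; [19,21] uncovered → point at 21.
Points: 4, 7, 14, 18, 21 (5 total).

5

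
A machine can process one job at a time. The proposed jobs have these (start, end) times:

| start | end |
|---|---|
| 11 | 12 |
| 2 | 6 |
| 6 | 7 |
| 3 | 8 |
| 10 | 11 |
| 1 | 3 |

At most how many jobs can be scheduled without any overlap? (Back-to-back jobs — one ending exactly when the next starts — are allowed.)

4

Sort by end time and greedily take each interval whose start is ≥ the last chosen end.
By end time: (1,3), (2,6), (6,7), (3,8), (10,11), (11,12).
Pick (1,3); next start ≥ 3 → (6,7); next start ≥ 7 → (10,11); next start ≥ 11 → (11,12).
Selected 4 jobs.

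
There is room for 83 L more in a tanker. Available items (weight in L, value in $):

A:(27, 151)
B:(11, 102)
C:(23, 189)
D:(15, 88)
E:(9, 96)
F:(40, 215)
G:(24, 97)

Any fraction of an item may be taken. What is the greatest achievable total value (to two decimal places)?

614.81

Ratios (sorted): E 10.67, B 9.27, C 8.22, D 5.87, A 5.59, F 5.38, G 4.04
take E (9 @ 96); take B (11 @ 102); take C (23 @ 189); take D (15 @ 88); take 25/27 of A → 139.81. Capacity used 83/83.
Total value = 614.81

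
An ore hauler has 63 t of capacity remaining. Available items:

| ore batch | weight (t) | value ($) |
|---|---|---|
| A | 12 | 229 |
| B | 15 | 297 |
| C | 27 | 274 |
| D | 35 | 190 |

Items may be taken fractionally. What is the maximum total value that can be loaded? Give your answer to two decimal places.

Greedy by value/weight ratio, highest first.
Ratios (sorted): B 19.80, A 19.08, C 10.15, D 5.43
take B (15 @ 297); take A (12 @ 229); take C (27 @ 274); take 9/35 of D → 48.86. Capacity used 63/63.
Total value = 848.86

848.86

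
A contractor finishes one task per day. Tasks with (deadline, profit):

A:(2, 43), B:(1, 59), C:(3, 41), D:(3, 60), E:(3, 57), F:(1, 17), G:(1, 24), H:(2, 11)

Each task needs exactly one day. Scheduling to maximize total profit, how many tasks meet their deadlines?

3

Sort by profit descending; place each in the latest free slot ≤ its deadline.
By profit: D(d3,60), B(d1,59), E(d3,57), A(d2,43), C(d3,41), G(d1,24), F(d1,17), H(d2,11)
D→slot 3; B→slot 1; E→slot 2; A skipped; C skipped; G skipped; F skipped; H skipped.
3 of 8 scheduled.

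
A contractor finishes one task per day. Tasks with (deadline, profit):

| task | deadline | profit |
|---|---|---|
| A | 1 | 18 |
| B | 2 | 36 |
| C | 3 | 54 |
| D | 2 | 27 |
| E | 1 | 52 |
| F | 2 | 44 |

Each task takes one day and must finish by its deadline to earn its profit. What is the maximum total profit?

150

By profit: C(d3,54), E(d1,52), F(d2,44), B(d2,36), D(d2,27), A(d1,18)
C→slot 3; E→slot 1; F→slot 2; B skipped; D skipped; A skipped.
Profit = 52 + 44 + 54 = 150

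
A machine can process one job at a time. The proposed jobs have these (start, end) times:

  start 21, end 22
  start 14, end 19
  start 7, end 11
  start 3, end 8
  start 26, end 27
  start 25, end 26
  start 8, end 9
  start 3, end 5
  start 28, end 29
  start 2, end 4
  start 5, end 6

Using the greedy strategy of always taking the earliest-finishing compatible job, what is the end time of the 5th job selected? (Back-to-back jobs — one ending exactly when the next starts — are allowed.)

Sort by end time and greedily take each interval whose start is ≥ the last chosen end.
Sorted by end: (2,4)  (3,5)  (5,6)  (3,8)  (8,9)  (7,11)  (14,19)  (21,22)  (25,26)  (26,27)  (28,29)
take (2,4); take (5,6); skip (3,8); take (8,9); take (14,19); take (21,22); take (25,26); take (26,27); take (28,29).
Selected: (2,4) (5,6) (8,9) (14,19) (21,22) (25,26) (26,27) (28,29)

22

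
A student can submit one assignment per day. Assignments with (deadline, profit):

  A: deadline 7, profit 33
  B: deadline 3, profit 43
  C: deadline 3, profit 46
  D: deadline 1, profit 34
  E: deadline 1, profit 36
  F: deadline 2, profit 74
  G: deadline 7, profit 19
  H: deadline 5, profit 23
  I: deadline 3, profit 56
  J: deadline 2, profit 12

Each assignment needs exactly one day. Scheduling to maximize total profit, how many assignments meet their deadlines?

6

Sort by profit descending; place each in the latest free slot ≤ its deadline.
By profit: F(d2,74), I(d3,56), C(d3,46), B(d3,43), E(d1,36), D(d1,34), A(d7,33), H(d5,23), G(d7,19), J(d2,12)
F→slot 2; I→slot 3; C→slot 1; B skipped; E skipped; D skipped; A→slot 7; H→slot 5; G→slot 6; J skipped.
6 of 10 scheduled.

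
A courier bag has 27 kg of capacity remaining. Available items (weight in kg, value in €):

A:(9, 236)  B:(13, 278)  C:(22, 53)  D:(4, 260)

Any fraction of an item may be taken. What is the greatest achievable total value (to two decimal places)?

776.41

Sort by value per unit weight and fill in that order.
Ratios (sorted): D 65.00, A 26.22, B 21.38, C 2.41
take D (4 @ 260); take A (9 @ 236); take B (13 @ 278); take 1/22 of C → 2.41. Capacity used 27/27.
Total value = 776.41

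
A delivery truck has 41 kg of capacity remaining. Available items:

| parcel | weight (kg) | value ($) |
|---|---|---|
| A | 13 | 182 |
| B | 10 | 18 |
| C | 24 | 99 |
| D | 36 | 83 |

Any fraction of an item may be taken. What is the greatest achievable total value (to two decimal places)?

Sort by value per unit weight and fill in that order.
Ratios (sorted): A 14.00, C 4.12, D 2.31, B 1.80
take A (13 @ 182); take C (24 @ 99); take 4/36 of D → 9.22. Capacity used 41/41.
Total value = 290.22

290.22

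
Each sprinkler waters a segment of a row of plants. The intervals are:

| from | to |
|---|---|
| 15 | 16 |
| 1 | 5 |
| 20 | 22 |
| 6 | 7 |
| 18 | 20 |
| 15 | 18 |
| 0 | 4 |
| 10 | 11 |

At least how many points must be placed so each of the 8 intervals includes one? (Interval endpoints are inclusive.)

5

Sort by right endpoint; whenever an interval is uncovered, place a point at its right end.
Sorted: [0,4] [1,5] [6,7] [10,11] [15,16] [15,18] [18,20] [20,22]
{[0,4],[1,5]} hit by 4; {[6,7]} hit by 7; {[10,11]} hit by 11; {[15,16],[15,18]} hit by 16; {[18,20],[20,22]} hit by 20.
Points: 4, 7, 11, 16, 20 (5 total).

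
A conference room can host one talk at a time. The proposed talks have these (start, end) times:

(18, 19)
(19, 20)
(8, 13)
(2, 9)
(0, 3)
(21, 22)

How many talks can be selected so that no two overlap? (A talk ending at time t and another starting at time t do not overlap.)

5

Order by finish time; keep every interval that doesn't clash with the previous kept one.
By end time: (0,3), (2,9), (8,13), (18,19), (19,20), (21,22).
Pick (0,3); next start ≥ 3 → (8,13); next start ≥ 13 → (18,19); next start ≥ 19 → (19,20); next start ≥ 20 → (21,22).
Selected 5 talks.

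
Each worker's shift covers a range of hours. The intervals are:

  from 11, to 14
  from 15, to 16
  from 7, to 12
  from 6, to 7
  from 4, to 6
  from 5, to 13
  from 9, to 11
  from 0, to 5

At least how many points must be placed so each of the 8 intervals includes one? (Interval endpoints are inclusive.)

4

Sorted: [0,5] [4,6] [6,7] [9,11] [7,12] [5,13] [11,14] [15,16]
{[0,5],[4,6]} hit by 5; {[6,7]} hit by 7; {[9,11],[7,12],[5,13],[11,14]} hit by 11; {[15,16]} hit by 16.
Points: 5, 7, 11, 16 (4 total).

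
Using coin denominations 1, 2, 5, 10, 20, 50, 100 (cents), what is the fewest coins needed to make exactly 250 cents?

Greedy: take as many of the largest coin as possible, then repeat with the remainder.
250 = 2×100 + 1×50
Total coins = 2 + 1 = 3

3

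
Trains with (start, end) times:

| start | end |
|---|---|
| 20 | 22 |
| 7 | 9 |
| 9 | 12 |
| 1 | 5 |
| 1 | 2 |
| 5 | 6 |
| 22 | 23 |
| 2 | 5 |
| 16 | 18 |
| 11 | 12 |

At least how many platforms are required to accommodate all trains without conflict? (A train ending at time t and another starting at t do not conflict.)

2

starts: [1, 1, 2, 5, 7, 9, 11, 16, 20, 22]
ends:   [2, 5, 5, 6, 9, 12, 12, 18, 22, 23]
s1→1 s1→2  — peak 2.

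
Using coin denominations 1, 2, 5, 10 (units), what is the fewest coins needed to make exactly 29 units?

29 − 2×10→9 − 1×5→4 − 2×2→0
Total coins = 2 + 1 + 2 = 5

5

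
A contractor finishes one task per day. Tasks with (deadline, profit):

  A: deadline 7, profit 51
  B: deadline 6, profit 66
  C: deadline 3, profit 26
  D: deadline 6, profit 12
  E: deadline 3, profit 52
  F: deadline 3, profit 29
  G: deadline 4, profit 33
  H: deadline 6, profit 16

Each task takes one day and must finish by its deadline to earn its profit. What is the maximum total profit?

Profit order: B=66 E=52 A=51 G=33 F=29 C=26 H=16 D=12
Assign: B→slot 6, E→slot 3, A→slot 7, G→slot 4, F→slot 2, C→slot 1, H→slot 5, D skipped.
Slots: [1:C] [2:F] [3:E] [4:G] [5:H] [6:B] [7:A]
Profit = 26 + 29 + 52 + 33 + 16 + 66 + 51 = 273

273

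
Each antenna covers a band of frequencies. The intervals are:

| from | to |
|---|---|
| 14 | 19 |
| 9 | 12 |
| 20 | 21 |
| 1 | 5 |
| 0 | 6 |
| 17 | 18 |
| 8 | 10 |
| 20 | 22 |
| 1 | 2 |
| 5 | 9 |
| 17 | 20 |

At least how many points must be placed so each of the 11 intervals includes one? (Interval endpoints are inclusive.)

4

Sort by right endpoint; whenever an interval is uncovered, place a point at its right end.
By right end: [1,2]  [1,5]  [0,6]  [5,9]  [8,10]  [9,12]  [17,18]  [14,19]  [17,20]  [20,21]  [20,22]
[1,2] uncovered → point at 2; [5,9] uncovered → point at 9; [17,18] uncovered → point at 18; [20,21] uncovered → point at 21.
Points: 2, 9, 18, 21 (4 total).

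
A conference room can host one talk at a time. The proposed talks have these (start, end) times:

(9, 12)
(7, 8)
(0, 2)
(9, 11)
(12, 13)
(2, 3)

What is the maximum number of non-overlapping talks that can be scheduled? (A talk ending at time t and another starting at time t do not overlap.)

By end time: (0,2), (2,3), (7,8), (9,11), (9,12), (12,13).
Pick (0,2); next start ≥ 2 → (2,3); next start ≥ 3 → (7,8); next start ≥ 8 → (9,11); next start ≥ 11 → (12,13).
Selected 5 talks.

5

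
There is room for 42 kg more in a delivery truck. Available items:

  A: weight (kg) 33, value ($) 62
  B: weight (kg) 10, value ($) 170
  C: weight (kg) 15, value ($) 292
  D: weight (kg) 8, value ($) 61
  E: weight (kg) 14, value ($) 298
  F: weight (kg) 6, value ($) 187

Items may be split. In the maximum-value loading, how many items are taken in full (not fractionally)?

3

Sort by value per unit weight and fill in that order.
Ratios (sorted): F 31.17, E 21.29, C 19.47, B 17.00, D 7.62, A 1.88
take F (6 @ 187); take E (14 @ 298); take C (15 @ 292); take 7/10 of B → 119.00. Capacity used 42/42.
3 item(s) taken whole; one partial (take 7/10 of B).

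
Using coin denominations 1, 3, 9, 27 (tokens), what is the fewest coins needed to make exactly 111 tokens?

5

Greedy: take as many of the largest coin as possible, then repeat with the remainder.
111 − 4×27→3 − 1×3→0
Total coins = 4 + 1 = 5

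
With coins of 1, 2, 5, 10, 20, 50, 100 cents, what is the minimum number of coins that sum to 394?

Greedy: take as many of the largest coin as possible, then repeat with the remainder.
394 = 3×100 + 1×50 + 2×20 + 2×2
Total coins = 3 + 1 + 2 + 2 = 8

8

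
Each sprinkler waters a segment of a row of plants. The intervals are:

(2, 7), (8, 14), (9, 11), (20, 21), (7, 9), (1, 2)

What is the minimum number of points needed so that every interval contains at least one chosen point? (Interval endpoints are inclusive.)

Sort by right endpoint; whenever an interval is uncovered, place a point at its right end.
By right end: [1,2]  [2,7]  [7,9]  [9,11]  [8,14]  [20,21]
[1,2] uncovered → point at 2; [7,9] uncovered → point at 9; [20,21] uncovered → point at 21.
Points: 2, 9, 21 (3 total).

3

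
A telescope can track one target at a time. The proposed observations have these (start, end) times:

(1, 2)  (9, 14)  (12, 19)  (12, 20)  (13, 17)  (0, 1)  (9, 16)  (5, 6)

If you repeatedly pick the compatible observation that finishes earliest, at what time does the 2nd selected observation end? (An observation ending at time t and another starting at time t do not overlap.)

Sorted by end: (0,1)  (1,2)  (5,6)  (9,14)  (9,16)  (13,17)  (12,19)  (12,20)
take (0,1); take (1,2); take (5,6); take (9,14).
Selected: (0,1) (1,2) (5,6) (9,14)

2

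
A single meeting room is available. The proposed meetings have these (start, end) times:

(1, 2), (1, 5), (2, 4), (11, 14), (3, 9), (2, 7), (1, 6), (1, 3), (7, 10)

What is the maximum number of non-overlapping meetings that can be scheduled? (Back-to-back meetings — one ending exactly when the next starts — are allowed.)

4

Order by finish time; keep every interval that doesn't clash with the previous kept one.
Sorted by end: (1,2)  (1,3)  (2,4)  (1,5)  (1,6)  (2,7)  (3,9)  (7,10)  (11,14)
take (1,2); skip (1,3); take (2,4); take (7,10); take (11,14).
Selected 4 meetings.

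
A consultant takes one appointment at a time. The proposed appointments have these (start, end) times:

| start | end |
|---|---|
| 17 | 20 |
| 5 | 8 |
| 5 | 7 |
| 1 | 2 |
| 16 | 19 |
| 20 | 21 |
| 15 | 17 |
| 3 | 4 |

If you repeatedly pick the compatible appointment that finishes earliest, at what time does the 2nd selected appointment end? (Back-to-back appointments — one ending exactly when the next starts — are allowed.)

4

Sort by end time and greedily take each interval whose start is ≥ the last chosen end.
Sorted by end: (1,2)  (3,4)  (5,7)  (5,8)  (15,17)  (16,19)  (17,20)  (20,21)
take (1,2); take (3,4); take (5,7); take (15,17); take (17,20); take (20,21).
Selected: (1,2) (3,4) (5,7) (15,17) (17,20) (20,21)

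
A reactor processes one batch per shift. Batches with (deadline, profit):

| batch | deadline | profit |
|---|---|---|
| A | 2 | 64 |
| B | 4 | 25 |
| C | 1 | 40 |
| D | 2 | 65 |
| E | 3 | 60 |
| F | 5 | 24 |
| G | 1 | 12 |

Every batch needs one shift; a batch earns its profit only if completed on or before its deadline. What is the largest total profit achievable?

Sort by profit descending; place each in the latest free slot ≤ its deadline.
By profit: D(d2,65), A(d2,64), E(d3,60), C(d1,40), B(d4,25), F(d5,24), G(d1,12)
D→slot 2; A→slot 1; E→slot 3; C skipped; B→slot 4; F→slot 5; G skipped.
Profit = 64 + 65 + 60 + 25 + 24 = 238

238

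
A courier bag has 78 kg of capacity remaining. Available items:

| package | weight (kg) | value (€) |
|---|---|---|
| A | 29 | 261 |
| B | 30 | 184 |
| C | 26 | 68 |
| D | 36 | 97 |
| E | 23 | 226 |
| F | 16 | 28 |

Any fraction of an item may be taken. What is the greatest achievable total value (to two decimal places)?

646.47

Sort by value per unit weight and fill in that order.
Order: E (226/23=9.83) > A (261/29=9.00) > B (184/30=6.13) > D (97/36=2.69) > C (68/26=2.62) > F (28/16=1.75)
Fill: take E (23 @ 226) → take A (29 @ 261) → take 26/30 of B → 159.47; 78/78 used.
Total value = 646.47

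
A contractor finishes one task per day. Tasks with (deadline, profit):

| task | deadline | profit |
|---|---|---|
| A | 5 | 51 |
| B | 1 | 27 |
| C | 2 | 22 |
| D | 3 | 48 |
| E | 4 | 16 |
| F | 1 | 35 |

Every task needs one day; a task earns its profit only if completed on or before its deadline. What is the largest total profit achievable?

172

Sort by profit descending; place each in the latest free slot ≤ its deadline.
Profit order: A=51 D=48 F=35 B=27 C=22 E=16
Assign: A→slot 5, D→slot 3, F→slot 1, B skipped, C→slot 2, E→slot 4.
Slots: [1:F] [2:C] [3:D] [4:E] [5:A]
Profit = 35 + 22 + 48 + 16 + 51 = 172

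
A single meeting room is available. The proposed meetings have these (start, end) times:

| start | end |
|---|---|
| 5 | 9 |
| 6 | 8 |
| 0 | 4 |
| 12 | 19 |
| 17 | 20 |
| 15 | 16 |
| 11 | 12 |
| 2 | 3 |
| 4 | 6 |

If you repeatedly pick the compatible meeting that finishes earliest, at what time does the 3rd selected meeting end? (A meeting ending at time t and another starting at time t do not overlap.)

Sorted by end: (2,3)  (0,4)  (4,6)  (6,8)  (5,9)  (11,12)  (15,16)  (12,19)  (17,20)
take (2,3); skip (0,4); take (4,6); take (6,8); take (11,12); take (15,16); skip (12,19); take (17,20).
Selected: (2,3) (4,6) (6,8) (11,12) (15,16) (17,20)

8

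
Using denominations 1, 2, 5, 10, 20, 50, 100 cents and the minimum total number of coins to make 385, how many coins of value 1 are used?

Use the largest denomination that fits, subtract, and repeat.
385 − 3×100→85 − 1×50→35 − 1×20→15 − 1×10→5 − 1×5→0
Count of 1: 0

0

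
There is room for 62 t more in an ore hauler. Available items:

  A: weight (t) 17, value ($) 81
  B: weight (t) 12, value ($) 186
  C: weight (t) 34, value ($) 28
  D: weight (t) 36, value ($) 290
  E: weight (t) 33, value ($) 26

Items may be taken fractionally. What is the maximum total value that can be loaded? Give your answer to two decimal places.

542.71

Ratios (sorted): B 15.50, D 8.06, A 4.76, C 0.82, E 0.79
take B (12 @ 186); take D (36 @ 290); take 14/17 of A → 66.71. Capacity used 62/62.
Total value = 542.71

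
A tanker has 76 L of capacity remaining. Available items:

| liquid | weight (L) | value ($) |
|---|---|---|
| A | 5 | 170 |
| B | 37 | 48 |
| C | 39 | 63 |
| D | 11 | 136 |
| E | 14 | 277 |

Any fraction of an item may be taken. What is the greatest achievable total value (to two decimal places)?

Sort by value per unit weight and fill in that order.
Ratios (sorted): A 34.00, E 19.79, D 12.36, C 1.62, B 1.30
take A (5 @ 170); take E (14 @ 277); take D (11 @ 136); take C (39 @ 63); take 7/37 of B → 9.08. Capacity used 76/76.
Total value = 655.08

655.08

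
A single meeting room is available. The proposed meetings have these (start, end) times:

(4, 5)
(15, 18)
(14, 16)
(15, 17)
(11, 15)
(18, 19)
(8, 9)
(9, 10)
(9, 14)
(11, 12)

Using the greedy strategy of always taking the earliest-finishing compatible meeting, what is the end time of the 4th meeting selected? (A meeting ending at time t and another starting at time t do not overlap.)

12

By end time: (4,5), (8,9), (9,10), (11,12), (9,14), (11,15), (14,16), (15,17), (15,18), (18,19).
Pick (4,5); next start ≥ 5 → (8,9); next start ≥ 9 → (9,10); next start ≥ 10 → (11,12); next start ≥ 12 → (14,16); next start ≥ 16 → (18,19).
Selected: (4,5) (8,9) (9,10) (11,12) (14,16) (18,19)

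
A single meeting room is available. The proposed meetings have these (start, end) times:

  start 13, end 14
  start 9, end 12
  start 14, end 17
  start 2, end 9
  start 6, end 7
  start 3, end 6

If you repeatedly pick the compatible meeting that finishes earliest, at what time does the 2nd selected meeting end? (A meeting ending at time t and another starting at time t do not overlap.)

Order by finish time; keep every interval that doesn't clash with the previous kept one.
Sorted by end: (3,6)  (6,7)  (2,9)  (9,12)  (13,14)  (14,17)
take (3,6); take (6,7); take (9,12); take (13,14); take (14,17).
Selected: (3,6) (6,7) (9,12) (13,14) (14,17)

7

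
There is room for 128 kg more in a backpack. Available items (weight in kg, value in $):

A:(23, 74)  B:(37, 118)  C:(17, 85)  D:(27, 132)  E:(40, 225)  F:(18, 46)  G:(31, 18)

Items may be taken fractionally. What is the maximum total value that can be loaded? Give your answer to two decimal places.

Order: E (225/40=5.62) > C (85/17=5.00) > D (132/27=4.89) > A (74/23=3.22) > B (118/37=3.19) > F (46/18=2.56) > G (18/31=0.58)
Fill: take E (40 @ 225) → take C (17 @ 85) → take D (27 @ 132) → take A (23 @ 74) → take 21/37 of B → 66.97; 128/128 used.
Total value = 582.97

582.97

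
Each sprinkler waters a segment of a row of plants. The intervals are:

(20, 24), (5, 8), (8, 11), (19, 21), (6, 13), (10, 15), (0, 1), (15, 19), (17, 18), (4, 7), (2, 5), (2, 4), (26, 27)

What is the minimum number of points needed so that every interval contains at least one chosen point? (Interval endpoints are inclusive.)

7

Process intervals by earliest right end; each time one isn't hit yet, stab at its right endpoint.
By right end: [0,1]  [2,4]  [2,5]  [4,7]  [5,8]  [8,11]  [6,13]  [10,15]  [17,18]  [15,19]  [19,21]  [20,24]  [26,27]
[0,1] uncovered → point at 1; [2,4] uncovered → point at 4; [5,8] uncovered → point at 8; [10,15] uncovered → point at 15; [17,18] uncovered → point at 18; [19,21] uncovered → point at 21; [26,27] uncovered → point at 27.
Points: 1, 4, 8, 15, 18, 21, 27 (7 total).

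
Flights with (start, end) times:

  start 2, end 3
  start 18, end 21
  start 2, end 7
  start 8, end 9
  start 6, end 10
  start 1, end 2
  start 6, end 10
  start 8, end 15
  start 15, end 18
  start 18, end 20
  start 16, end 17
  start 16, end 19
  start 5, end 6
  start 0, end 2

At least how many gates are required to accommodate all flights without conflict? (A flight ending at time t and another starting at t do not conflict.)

4

starts: [0, 1, 2, 2, 5, 6, 6, 8, 8, 15, 16, 16, 18, 18]
ends:   [2, 2, 3, 6, 7, 9, 10, 10, 15, 17, 18, 19, 20, 21]
s0→1 s1→2 e2→1 e2→0 s2→1 s2→2 e3→1 s5→2 e6→1 s6→2 s6→3 e7→2 s8→3 s8→4  — peak 4.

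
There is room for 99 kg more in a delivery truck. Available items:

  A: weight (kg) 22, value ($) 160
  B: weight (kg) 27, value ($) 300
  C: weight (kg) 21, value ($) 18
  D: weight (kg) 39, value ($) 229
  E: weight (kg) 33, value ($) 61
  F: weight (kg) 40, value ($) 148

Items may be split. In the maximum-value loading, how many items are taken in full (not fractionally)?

3

Greedy by value/weight ratio, highest first.
Ratios (sorted): B 11.11, A 7.27, D 5.87, F 3.70, E 1.85, C 0.86
take B (27 @ 300); take A (22 @ 160); take D (39 @ 229); take 11/40 of F → 40.70. Capacity used 99/99.
3 item(s) taken whole; one partial (take 11/40 of F).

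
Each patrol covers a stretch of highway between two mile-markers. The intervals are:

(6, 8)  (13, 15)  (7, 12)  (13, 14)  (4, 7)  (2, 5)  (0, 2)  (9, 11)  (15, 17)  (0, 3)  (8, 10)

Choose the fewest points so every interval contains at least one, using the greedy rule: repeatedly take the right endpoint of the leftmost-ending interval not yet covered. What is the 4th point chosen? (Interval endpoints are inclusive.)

Sorted: [0,2] [0,3] [2,5] [4,7] [6,8] [8,10] [9,11] [7,12] [13,14] [13,15] [15,17]
{[0,2],[0,3],[2,5]} hit by 2; {[4,7],[6,8]} hit by 7; {[8,10],[9,11],[7,12]} hit by 10; {[13,14],[13,15]} hit by 14; {[15,17]} hit by 17.
Points: 2, 7, 10, 14, 17 (5 total).

14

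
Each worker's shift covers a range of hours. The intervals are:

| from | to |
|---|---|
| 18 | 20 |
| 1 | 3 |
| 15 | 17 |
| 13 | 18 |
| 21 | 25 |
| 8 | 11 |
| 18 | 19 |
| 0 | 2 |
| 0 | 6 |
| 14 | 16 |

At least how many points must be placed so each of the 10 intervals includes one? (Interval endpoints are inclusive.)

5

Sorted: [0,2] [1,3] [0,6] [8,11] [14,16] [15,17] [13,18] [18,19] [18,20] [21,25]
{[0,2],[1,3],[0,6]} hit by 2; {[8,11]} hit by 11; {[14,16],[15,17],[13,18]} hit by 16; {[18,19],[18,20]} hit by 19; {[21,25]} hit by 25.
Points: 2, 11, 16, 19, 25 (5 total).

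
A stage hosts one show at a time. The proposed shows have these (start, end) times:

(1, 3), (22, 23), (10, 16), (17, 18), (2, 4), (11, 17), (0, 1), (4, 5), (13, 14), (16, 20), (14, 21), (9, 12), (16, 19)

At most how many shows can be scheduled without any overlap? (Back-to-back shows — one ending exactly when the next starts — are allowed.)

7

Order by finish time; keep every interval that doesn't clash with the previous kept one.
By end time: (0,1), (1,3), (2,4), (4,5), (9,12), (13,14), (10,16), (11,17), (17,18), (16,19), (16,20), (14,21), (22,23).
Pick (0,1); next start ≥ 1 → (1,3); next start ≥ 3 → (4,5); next start ≥ 5 → (9,12); next start ≥ 12 → (13,14); next start ≥ 14 → (17,18); next start ≥ 18 → (22,23).
Selected 7 shows.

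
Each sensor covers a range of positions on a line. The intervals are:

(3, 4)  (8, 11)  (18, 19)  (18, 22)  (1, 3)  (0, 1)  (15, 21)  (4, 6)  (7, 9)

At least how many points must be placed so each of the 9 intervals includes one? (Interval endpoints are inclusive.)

Sorted: [0,1] [1,3] [3,4] [4,6] [7,9] [8,11] [18,19] [15,21] [18,22]
{[0,1],[1,3]} hit by 1; {[3,4],[4,6]} hit by 4; {[7,9],[8,11]} hit by 9; {[18,19],[15,21],[18,22]} hit by 19.
Points: 1, 4, 9, 19 (4 total).

4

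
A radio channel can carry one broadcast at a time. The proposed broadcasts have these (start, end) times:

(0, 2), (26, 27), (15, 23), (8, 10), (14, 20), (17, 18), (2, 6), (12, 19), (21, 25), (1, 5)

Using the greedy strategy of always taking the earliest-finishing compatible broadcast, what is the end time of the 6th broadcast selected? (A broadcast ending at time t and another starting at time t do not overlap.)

Greedy by earliest finish: after sorting by end time, pick each interval compatible with the last pick.
Sorted by end: (0,2)  (1,5)  (2,6)  (8,10)  (17,18)  (12,19)  (14,20)  (15,23)  (21,25)  (26,27)
take (0,2); skip (1,5); take (2,6); take (8,10); take (17,18); skip (12,19); take (21,25); take (26,27).
Selected: (0,2) (2,6) (8,10) (17,18) (21,25) (26,27)

27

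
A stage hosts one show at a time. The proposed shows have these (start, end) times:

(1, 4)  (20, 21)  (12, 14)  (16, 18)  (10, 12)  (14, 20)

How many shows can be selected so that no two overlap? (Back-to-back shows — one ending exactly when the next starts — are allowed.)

5

Sorted by end: (1,4)  (10,12)  (12,14)  (16,18)  (14,20)  (20,21)
take (1,4); take (10,12); take (12,14); take (16,18); take (20,21).
Selected 5 shows.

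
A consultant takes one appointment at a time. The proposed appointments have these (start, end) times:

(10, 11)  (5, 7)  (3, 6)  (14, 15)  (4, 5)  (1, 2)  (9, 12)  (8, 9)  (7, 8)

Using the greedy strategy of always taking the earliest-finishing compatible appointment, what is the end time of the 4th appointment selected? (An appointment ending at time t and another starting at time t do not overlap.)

Order by finish time; keep every interval that doesn't clash with the previous kept one.
By end time: (1,2), (4,5), (3,6), (5,7), (7,8), (8,9), (10,11), (9,12), (14,15).
Pick (1,2); next start ≥ 2 → (4,5); next start ≥ 5 → (5,7); next start ≥ 7 → (7,8); next start ≥ 8 → (8,9); next start ≥ 9 → (10,11); next start ≥ 11 → (14,15).
Selected: (1,2) (4,5) (5,7) (7,8) (8,9) (10,11) (14,15)

8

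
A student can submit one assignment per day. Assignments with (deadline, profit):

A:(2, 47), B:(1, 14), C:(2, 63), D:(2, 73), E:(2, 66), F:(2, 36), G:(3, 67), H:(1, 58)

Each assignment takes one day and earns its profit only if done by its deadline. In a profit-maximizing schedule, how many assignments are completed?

3

Profit order: D=73 G=67 E=66 C=63 H=58 A=47 F=36 B=14
Assign: D→slot 2, G→slot 3, E→slot 1, C skipped, H skipped, A skipped, F skipped, B skipped.
Slots: [1:E] [2:D] [3:G]
3 of 8 scheduled.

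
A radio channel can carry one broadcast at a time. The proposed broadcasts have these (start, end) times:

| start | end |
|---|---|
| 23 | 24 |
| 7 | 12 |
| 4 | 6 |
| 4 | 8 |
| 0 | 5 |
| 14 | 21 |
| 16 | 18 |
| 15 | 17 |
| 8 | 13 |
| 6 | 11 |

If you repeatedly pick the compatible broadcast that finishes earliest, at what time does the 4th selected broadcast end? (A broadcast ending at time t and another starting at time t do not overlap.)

24

Order by finish time; keep every interval that doesn't clash with the previous kept one.
Sorted by end: (0,5)  (4,6)  (4,8)  (6,11)  (7,12)  (8,13)  (15,17)  (16,18)  (14,21)  (23,24)
take (0,5); take (6,11); skip (7,12); skip (8,13); take (15,17); skip (16,18); take (23,24).
Selected: (0,5) (6,11) (15,17) (23,24)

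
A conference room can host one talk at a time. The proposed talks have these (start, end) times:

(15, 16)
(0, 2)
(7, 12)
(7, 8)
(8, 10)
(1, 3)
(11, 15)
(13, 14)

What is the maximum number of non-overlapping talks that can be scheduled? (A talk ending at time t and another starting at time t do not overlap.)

Greedy by earliest finish: after sorting by end time, pick each interval compatible with the last pick.
Sorted by end: (0,2)  (1,3)  (7,8)  (8,10)  (7,12)  (13,14)  (11,15)  (15,16)
take (0,2); skip (1,3); take (7,8); take (8,10); take (13,14); take (15,16).
Selected 5 talks.

5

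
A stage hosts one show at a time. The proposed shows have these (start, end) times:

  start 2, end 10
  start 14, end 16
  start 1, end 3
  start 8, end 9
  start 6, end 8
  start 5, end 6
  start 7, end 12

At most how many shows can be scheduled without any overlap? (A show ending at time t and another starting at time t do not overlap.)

5

Sorted by end: (1,3)  (5,6)  (6,8)  (8,9)  (2,10)  (7,12)  (14,16)
take (1,3); take (5,6); take (6,8); take (8,9); skip (2,10); take (14,16).
Selected 5 shows.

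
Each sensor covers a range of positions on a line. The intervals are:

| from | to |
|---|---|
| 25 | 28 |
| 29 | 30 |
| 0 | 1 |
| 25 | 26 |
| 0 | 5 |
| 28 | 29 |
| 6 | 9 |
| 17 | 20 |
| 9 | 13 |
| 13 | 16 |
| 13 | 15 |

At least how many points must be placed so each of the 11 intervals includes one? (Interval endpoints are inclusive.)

Sort by right endpoint; whenever an interval is uncovered, place a point at its right end.
By right end: [0,1]  [0,5]  [6,9]  [9,13]  [13,15]  [13,16]  [17,20]  [25,26]  [25,28]  [28,29]  [29,30]
[0,1] uncovered → point at 1; [6,9] uncovered → point at 9; [13,15] uncovered → point at 15; [17,20] uncovered → point at 20; [25,26] uncovered → point at 26; [28,29] uncovered → point at 29.
Points: 1, 9, 15, 20, 26, 29 (6 total).

6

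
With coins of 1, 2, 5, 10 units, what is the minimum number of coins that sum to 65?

Use the largest denomination that fits, subtract, and repeat.
65 = 6×10 + 1×5
Total coins = 6 + 1 = 7

7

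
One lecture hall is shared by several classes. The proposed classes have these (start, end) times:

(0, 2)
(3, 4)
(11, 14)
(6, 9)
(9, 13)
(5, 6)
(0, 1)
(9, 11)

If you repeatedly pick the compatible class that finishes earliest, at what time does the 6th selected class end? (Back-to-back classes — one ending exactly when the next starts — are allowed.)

14

Order by finish time; keep every interval that doesn't clash with the previous kept one.
By end time: (0,1), (0,2), (3,4), (5,6), (6,9), (9,11), (9,13), (11,14).
Pick (0,1); next start ≥ 1 → (3,4); next start ≥ 4 → (5,6); next start ≥ 6 → (6,9); next start ≥ 9 → (9,11); next start ≥ 11 → (11,14).
Selected: (0,1) (3,4) (5,6) (6,9) (9,11) (11,14)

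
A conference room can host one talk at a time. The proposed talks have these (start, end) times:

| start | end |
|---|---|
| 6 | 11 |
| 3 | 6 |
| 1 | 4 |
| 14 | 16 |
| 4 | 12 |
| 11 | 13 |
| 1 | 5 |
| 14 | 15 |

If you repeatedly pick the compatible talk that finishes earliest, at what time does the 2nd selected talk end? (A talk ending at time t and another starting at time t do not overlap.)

11

Greedy by earliest finish: after sorting by end time, pick each interval compatible with the last pick.
By end time: (1,4), (1,5), (3,6), (6,11), (4,12), (11,13), (14,15), (14,16).
Pick (1,4); next start ≥ 4 → (6,11); next start ≥ 11 → (11,13); next start ≥ 13 → (14,15).
Selected: (1,4) (6,11) (11,13) (14,15)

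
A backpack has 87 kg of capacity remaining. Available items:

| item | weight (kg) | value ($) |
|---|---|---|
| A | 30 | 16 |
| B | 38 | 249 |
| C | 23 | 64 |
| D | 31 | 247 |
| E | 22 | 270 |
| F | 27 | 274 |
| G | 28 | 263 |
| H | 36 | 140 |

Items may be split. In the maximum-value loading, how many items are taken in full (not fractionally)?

3

Greedy by value/weight ratio, highest first.
Ratios (sorted): E 12.27, F 10.15, G 9.39, D 7.97, B 6.55, H 3.89, C 2.78, A 0.53
take E (22 @ 270); take F (27 @ 274); take G (28 @ 263); take 10/31 of D → 79.68. Capacity used 87/87.
3 item(s) taken whole; one partial (take 10/31 of D).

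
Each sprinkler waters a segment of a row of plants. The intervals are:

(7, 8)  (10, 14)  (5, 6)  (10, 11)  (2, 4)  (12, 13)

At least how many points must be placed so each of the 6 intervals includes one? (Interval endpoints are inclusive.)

Sort by right endpoint; whenever an interval is uncovered, place a point at its right end.
By right end: [2,4]  [5,6]  [7,8]  [10,11]  [12,13]  [10,14]
[2,4] uncovered → point at 4; [5,6] uncovered → point at 6; [7,8] uncovered → point at 8; [10,11] uncovered → point at 11; [12,13] uncovered → point at 13.
Points: 4, 6, 8, 11, 13 (5 total).

5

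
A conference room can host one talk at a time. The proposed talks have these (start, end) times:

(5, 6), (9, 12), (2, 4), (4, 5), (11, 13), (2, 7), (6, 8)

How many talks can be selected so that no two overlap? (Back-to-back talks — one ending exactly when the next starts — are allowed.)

5

By end time: (2,4), (4,5), (5,6), (2,7), (6,8), (9,12), (11,13).
Pick (2,4); next start ≥ 4 → (4,5); next start ≥ 5 → (5,6); next start ≥ 6 → (6,8); next start ≥ 8 → (9,12).
Selected 5 talks.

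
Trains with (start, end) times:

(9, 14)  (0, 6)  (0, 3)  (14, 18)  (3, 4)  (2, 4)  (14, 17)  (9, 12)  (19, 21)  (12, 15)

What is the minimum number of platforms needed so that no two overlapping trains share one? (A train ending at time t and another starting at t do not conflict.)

3

Events (time:±→running): 0:+→1 0:+→2 2:+→3 … peak 3.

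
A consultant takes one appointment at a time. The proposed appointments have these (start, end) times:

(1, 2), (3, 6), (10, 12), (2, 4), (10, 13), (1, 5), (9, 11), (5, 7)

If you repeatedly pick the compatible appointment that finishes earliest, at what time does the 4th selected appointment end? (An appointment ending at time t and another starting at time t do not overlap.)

11

By end time: (1,2), (2,4), (1,5), (3,6), (5,7), (9,11), (10,12), (10,13).
Pick (1,2); next start ≥ 2 → (2,4); next start ≥ 4 → (5,7); next start ≥ 7 → (9,11).
Selected: (1,2) (2,4) (5,7) (9,11)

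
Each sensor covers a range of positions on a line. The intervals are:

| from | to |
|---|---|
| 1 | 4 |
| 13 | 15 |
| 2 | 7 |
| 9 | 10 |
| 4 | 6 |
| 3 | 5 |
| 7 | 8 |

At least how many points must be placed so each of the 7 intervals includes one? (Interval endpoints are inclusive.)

Process intervals by earliest right end; each time one isn't hit yet, stab at its right endpoint.
Sorted: [1,4] [3,5] [4,6] [2,7] [7,8] [9,10] [13,15]
{[1,4],[3,5],[4,6],[2,7]} hit by 4; {[7,8]} hit by 8; {[9,10]} hit by 10; {[13,15]} hit by 15.
Points: 4, 8, 10, 15 (4 total).

4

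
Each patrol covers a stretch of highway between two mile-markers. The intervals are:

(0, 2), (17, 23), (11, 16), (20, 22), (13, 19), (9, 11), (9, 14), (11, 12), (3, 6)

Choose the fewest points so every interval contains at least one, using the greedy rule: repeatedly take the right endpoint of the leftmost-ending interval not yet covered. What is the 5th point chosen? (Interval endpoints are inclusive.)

22

Sort by right endpoint; whenever an interval is uncovered, place a point at its right end.
By right end: [0,2]  [3,6]  [9,11]  [11,12]  [9,14]  [11,16]  [13,19]  [20,22]  [17,23]
[0,2] uncovered → point at 2; [3,6] uncovered → point at 6; [9,11] uncovered → point at 11; [13,19] uncovered → point at 19; [20,22] uncovered → point at 22.
Points: 2, 6, 11, 19, 22 (5 total).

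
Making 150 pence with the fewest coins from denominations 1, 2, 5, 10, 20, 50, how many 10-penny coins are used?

0

Greedy: take as many of the largest coin as possible, then repeat with the remainder.
150 − 3×50→0
Count of 10: 0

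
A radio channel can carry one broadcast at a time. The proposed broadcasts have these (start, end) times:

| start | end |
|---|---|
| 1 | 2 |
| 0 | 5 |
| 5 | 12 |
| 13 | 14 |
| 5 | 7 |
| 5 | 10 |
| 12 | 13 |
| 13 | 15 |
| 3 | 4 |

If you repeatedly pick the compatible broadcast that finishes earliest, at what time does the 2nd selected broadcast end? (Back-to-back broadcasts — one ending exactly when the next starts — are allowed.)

4

Sorted by end: (1,2)  (3,4)  (0,5)  (5,7)  (5,10)  (5,12)  (12,13)  (13,14)  (13,15)
take (1,2); take (3,4); take (5,7); take (12,13); take (13,14).
Selected: (1,2) (3,4) (5,7) (12,13) (13,14)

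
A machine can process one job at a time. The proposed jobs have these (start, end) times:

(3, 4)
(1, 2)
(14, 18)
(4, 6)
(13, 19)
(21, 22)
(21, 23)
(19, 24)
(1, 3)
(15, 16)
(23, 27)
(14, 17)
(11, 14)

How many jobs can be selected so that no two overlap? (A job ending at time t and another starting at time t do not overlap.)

Sort by end time and greedily take each interval whose start is ≥ the last chosen end.
Sorted by end: (1,2)  (1,3)  (3,4)  (4,6)  (11,14)  (15,16)  (14,17)  (14,18)  (13,19)  (21,22)  (21,23)  (19,24)  (23,27)
take (1,2); skip (1,3); take (3,4); take (4,6); take (11,14); take (15,16); skip (14,17); skip (14,18); skip (13,19); take (21,22); take (23,27).
Selected 7 jobs.

7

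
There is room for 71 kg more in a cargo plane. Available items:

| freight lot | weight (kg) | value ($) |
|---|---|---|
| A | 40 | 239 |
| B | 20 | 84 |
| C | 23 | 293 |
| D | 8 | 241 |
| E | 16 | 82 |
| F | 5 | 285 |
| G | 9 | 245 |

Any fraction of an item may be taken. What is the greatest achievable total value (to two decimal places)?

Order: F (285/5=57.00) > D (241/8=30.12) > G (245/9=27.22) > C (293/23=12.74) > A (239/40=5.97) > E (82/16=5.12) > B (84/20=4.20)
Fill: take F (5 @ 285) → take D (8 @ 241) → take G (9 @ 245) → take C (23 @ 293) → take 26/40 of A → 155.35; 71/71 used.
Total value = 1219.35

1219.35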